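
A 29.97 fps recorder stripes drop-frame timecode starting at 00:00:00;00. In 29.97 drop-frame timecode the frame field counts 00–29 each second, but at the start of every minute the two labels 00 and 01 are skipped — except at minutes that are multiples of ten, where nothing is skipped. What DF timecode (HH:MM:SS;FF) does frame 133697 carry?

Each 10-minute DF block holds 10 × 60 × 30 − 9 × 2 = 17982 frames. 133697 ÷ 17982 → 7 full blocks, remainder 7823.
Within the partial block the first minute is 1800 frames and each further minute 1798, so 4 further minute boundaries passed. Total skipped labels = 18 × 7 + 2 × 4 = 134.
Non-drop label index = 133697 + 134 = 133831; at 30 labels/s that is 01:14:21:01, i.e. DF 01:14:21;01.

01:14:21;01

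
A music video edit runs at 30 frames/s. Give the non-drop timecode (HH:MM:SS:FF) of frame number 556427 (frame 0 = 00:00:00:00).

556427 ÷ 30 = 18547 full seconds, remainder 17 frames.
18547 s = 5 h 9 min 7 s.
Timecode: 05:09:07:17.

05:09:07:17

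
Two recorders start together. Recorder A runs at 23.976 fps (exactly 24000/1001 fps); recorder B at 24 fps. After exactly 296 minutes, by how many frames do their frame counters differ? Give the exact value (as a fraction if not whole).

426240/1001 frames

296 min = 17760 s.
A emits 24000/1001 × 17760 = 426240000/1001 frames; B emits 24 × 17760 = 426240.
Difference = 426240/1001 frames (≈ 425.8142); B is ahead of A.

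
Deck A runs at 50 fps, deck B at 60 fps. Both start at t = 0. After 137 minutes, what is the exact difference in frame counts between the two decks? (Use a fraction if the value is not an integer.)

82200 frames

137 min = 8220 s.
A emits 50 × 8220 = 411000 frames; B emits 60 × 8220 = 493200.
Difference = 82200 frames; B is ahead of A.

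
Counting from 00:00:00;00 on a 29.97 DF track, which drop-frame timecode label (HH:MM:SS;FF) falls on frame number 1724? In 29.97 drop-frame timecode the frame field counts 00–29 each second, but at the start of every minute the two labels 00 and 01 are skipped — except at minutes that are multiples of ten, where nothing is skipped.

00:00:57;14

Each 10-minute DF block holds 10 × 60 × 30 − 9 × 2 = 17982 frames. 1724 ÷ 17982 → 0 full blocks, remainder 1724.
Within the partial block the first minute is 1800 frames and each further minute 1798, so 0 further minute boundaries passed. Total skipped labels = 18 × 0 + 2 × 0 = 0.
Non-drop label index = 1724 + 0 = 1724; at 30 labels/s that is 00:00:57:14, i.e. DF 00:00:57;14.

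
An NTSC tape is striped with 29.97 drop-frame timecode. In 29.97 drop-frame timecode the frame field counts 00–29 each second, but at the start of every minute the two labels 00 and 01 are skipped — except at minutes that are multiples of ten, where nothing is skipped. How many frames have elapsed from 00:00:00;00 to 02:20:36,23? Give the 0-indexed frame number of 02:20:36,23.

252851

Complete 10-minute blocks: 14, each 17982 frames → 251748.
Remaining 0 whole minutes in the current block: 0 frames.
Within the current minute: 36 × 30 + 23 = 1103. Total = 251748 + 0 + 1103 = 252851.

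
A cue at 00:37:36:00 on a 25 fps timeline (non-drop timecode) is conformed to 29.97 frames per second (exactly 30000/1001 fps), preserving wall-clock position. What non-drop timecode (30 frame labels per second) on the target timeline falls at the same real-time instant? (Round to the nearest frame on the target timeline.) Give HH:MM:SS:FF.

00:37:33:22

Source frame index: (0×3600 + 37×60 + 36) × 25 + 0 = 56400.
Real time: 56400 / (25) = 2256 s.
Target frame: (2256) × (30000/1001) = 67680000/1001 ≈ 67612.388 → 67612.
At 30 labels/s: frame 67612 → 00:37:33:22.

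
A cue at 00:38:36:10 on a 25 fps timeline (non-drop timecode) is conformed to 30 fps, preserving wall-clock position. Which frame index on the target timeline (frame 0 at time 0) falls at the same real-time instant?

frame 69492

Source frame index: (0×3600 + 38×60 + 36) × 25 + 10 = 57910.
Real time: 57910 / (25) = 11582/5 s.
Target frame: (11582/5) × (30) = 69492.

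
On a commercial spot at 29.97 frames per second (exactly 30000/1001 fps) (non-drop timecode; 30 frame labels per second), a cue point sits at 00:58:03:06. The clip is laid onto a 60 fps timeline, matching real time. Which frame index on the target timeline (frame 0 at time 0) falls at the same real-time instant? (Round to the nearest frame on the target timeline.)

frame 209201

Source frame index: (0×3600 + 58×60 + 3) × 30 + 6 = 104496.
Real time: 104496 / (30000/1001) = 2179177/625 s.
Target frame: (2179177/625) × (60) = 26150124/125 ≈ 209200.992 → 209201.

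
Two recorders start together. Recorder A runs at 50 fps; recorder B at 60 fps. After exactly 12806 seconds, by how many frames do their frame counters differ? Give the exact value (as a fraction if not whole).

128060 frames

A emits 50 × 12806 = 640300 frames; B emits 60 × 12806 = 768360.
Difference = 128060 frames; B is ahead of A.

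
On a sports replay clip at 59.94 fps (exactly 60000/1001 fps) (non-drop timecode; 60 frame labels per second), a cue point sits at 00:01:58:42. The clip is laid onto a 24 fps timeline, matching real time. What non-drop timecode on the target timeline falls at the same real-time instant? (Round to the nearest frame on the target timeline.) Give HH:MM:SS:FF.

Source frame index: (0×3600 + 1×60 + 58) × 60 + 42 = 7122.
Real time: 7122 / (60000/1001) = 1188187/10000 s.
Target frame: (1188187/10000) × (24) = 3564561/1250 ≈ 2851.649 → 2852.
At 24 labels/s: frame 2852 → 00:01:58:20.

00:01:58:20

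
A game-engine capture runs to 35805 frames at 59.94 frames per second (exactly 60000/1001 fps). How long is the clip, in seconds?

Running time = 35805 / (60000/1001) = 597.34675 s.

597.34675 seconds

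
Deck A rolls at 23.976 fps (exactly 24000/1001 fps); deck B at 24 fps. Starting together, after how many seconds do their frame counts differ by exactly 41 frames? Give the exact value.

The gap grows by |24 − 24000/1001| = 24/1001 frames per second.
Time for a 41-frame gap: 41 ÷ (24/1001) = 41041/24 s.

41041/24 seconds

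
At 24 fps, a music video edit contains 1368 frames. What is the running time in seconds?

Running time = 1368 / (24) = 57 s.

57 seconds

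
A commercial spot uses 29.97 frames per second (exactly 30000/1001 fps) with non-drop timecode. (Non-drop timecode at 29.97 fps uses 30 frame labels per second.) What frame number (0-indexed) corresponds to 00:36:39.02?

frame 65972

Total seconds to the label: (0 × 3600 + 36 × 60 + 39) = 2199.
Frame index = 2199 × 30 + 2 = 65972.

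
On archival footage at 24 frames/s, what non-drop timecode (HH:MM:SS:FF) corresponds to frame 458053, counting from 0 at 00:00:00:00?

458053 ÷ 24 = 19085 full seconds, remainder 13 frames.
19085 s = 5 h 18 min 5 s.
Timecode: 05:18:05:13.

05:18:05:13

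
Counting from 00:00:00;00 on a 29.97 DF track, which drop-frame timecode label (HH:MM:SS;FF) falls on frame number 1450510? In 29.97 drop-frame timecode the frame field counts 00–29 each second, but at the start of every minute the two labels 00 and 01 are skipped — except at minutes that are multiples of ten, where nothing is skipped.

Ten DF minutes hold 17982 frames, so frame 1450510 lies in block 80 (frames 1438560–1456541) with 11950 frames into that block.
The block's first minute is 1800 frames and the rest 1798 each; 11950 frames reaches minute 6, so 80 × 18 + 6 × 2 = 1452 labels have been skipped so far.
Adding those back, label number 1450510 + 1452 = 1451962 at 30 labels/s is 48398 s + 22 f = 13 h 26 min 38 s frame 22, i.e. 13:26:38;22.

13:26:38;22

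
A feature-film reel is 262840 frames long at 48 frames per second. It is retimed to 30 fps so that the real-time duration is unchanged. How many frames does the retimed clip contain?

Target frames = source frames × (target rate / source rate) = 262840 × (30)/(48) = 262840 × 5/8 = 164275.

164275 frames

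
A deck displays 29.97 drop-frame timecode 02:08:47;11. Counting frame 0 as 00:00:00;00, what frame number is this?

As if non-drop at 30 labels/s: (2 × 3600 + 8 × 60 + 47) × 30 + 11 = 231821.
Minute boundaries passed: 128; those not divisible by 10: 128 − 12 = 116; dropped labels = 2 × 116 = 232.
Actual frame index = 231821 − 232 = 231589.

231589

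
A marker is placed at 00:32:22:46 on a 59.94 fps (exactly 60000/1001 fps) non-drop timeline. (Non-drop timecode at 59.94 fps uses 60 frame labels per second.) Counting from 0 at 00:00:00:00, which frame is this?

116566

Total seconds to the label: (0 × 3600 + 32 × 60 + 22) = 1942.
Frame index = 1942 × 60 + 46 = 116566.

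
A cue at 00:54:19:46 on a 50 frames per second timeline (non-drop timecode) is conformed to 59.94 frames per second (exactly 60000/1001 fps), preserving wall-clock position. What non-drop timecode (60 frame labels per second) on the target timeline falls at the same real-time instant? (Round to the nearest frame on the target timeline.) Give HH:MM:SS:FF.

Source frame index: (0×3600 + 54×60 + 19) × 50 + 46 = 162996.
Real time: 162996 / (50) = 81498/25 s.
Target frame: (81498/25) × (60000/1001) = 195595200/1001 ≈ 195399.800 → 195400.
At 60 labels/s: frame 195400 → 00:54:16:40.

00:54:16:40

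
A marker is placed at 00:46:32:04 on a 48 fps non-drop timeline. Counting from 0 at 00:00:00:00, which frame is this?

Total seconds to the label: (0 × 3600 + 46 × 60 + 32) = 2792.
Frame index = 2792 × 48 + 4 = 134020.

frame 134020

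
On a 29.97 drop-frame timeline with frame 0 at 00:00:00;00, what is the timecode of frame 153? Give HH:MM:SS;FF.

Each 10-minute DF block holds 10 × 60 × 30 − 9 × 2 = 17982 frames. 153 ÷ 17982 → 0 full blocks, remainder 153.
Within the partial block the first minute is 1800 frames and each further minute 1798, so 0 further minute boundaries passed. Total skipped labels = 18 × 0 + 2 × 0 = 0.
Non-drop label index = 153 + 0 = 153; at 30 labels/s that is 00:00:05:03, i.e. DF 00:00:05;03.

00:00:05;03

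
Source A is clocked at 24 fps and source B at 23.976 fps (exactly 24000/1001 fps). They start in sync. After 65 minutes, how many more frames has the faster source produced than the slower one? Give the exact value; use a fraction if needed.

7200/77 frames

65 min = 3900 s.
A emits 24 × 3900 = 93600 frames; B emits 24000/1001 × 3900 = 7200000/77.
Difference = 7200/77 frames (≈ 93.5065); B is behind A.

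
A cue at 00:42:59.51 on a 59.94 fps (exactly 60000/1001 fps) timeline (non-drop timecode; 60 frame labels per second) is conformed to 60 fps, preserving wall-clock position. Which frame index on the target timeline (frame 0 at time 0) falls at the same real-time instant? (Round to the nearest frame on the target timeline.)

frame 154946

Source frame index: (0×3600 + 42×60 + 59) × 60 + 51 = 154791.
Real time: 154791 / (60000/1001) = 51648597/20000 s.
Target frame: (51648597/20000) × (60) = 154945791/1000 ≈ 154945.791 → 154946.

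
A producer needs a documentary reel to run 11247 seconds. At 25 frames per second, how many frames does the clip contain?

281175 frames

Frames = 11247 × 25 = 281175.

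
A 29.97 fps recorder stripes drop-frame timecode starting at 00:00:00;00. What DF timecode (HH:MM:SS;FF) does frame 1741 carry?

Ten DF minutes hold 17982 frames, so frame 1741 lies in block 0 (frames 0–17981) with 1741 frames into that block.
The block's first minute is 1800 frames and the rest 1798 each; 1741 frames reaches minute 0, so 0 × 18 + 0 × 2 = 0 labels have been skipped so far.
Adding those back, label number 1741 + 0 = 1741 at 30 labels/s is 58 s + 1 f = 0 h 0 min 58 s frame 1, i.e. 00:00:58;01.

00:00:58;01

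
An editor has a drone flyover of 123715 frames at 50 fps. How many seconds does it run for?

Running time = 123715 / (50) = 2474.3 s.

2474.3 seconds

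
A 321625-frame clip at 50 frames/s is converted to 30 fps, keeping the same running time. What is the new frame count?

Frames at target rate = 321625 × (30) / (50) = 192975.

192975 frames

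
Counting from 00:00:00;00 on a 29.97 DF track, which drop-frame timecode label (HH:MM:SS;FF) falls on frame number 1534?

00:00:51;04

Each 10-minute DF block holds 10 × 60 × 30 − 9 × 2 = 17982 frames. 1534 ÷ 17982 → 0 full blocks, remainder 1534.
Within the partial block the first minute is 1800 frames and each further minute 1798, so 0 further minute boundaries passed. Total skipped labels = 18 × 0 + 2 × 0 = 0.
Non-drop label index = 1534 + 0 = 1534; at 30 labels/s that is 00:00:51:04, i.e. DF 00:00:51;04.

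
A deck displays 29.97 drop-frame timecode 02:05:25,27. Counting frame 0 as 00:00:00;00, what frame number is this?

225551

As if non-drop at 30 labels/s: (2 × 3600 + 5 × 60 + 25) × 30 + 27 = 225777.
Minute boundaries passed: 125; those not divisible by 10: 125 − 12 = 113; dropped labels = 2 × 113 = 226.
Actual frame index = 225777 − 226 = 225551.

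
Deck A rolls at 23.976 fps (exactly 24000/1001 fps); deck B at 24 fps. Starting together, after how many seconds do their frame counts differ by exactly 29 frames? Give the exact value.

The gap grows by |24 − 24000/1001| = 24/1001 frames per second.
Time for a 29-frame gap: 29 ÷ (24/1001) = 29029/24 s.

29029/24 seconds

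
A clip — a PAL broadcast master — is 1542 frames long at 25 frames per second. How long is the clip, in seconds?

Running time = 1542 / (25) = 61.68 s.

61.68 seconds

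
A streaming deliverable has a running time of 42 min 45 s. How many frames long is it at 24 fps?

61560 frames

42 min 45 s = 2565 s.
Frames = 2565 × 24 = 61560.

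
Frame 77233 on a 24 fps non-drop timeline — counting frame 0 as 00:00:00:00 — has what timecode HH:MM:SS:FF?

00:53:38:01

77233 ÷ 24 = 3218 full seconds, remainder 1 frame.
3218 s = 0 h 53 min 38 s.
Timecode: 00:53:38:01.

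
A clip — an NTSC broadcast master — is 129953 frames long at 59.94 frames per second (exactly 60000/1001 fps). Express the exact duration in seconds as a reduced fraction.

Running time = 129953 ÷ (60000/1001) = 129953 × 1001/60000 = 130082953/60000 s.

130082953/60000 seconds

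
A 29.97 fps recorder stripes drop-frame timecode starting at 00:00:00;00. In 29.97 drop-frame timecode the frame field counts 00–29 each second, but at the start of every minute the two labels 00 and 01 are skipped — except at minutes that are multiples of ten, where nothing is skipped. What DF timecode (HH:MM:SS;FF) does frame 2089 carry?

00:01:09;21

Each 10-minute DF block holds 10 × 60 × 30 − 9 × 2 = 17982 frames. 2089 ÷ 17982 → 0 full blocks, remainder 2089.
Within the partial block the first minute is 1800 frames and each further minute 1798, so 1 further minute boundary passed. Total skipped labels = 18 × 0 + 2 × 1 = 2.
Non-drop label index = 2089 + 2 = 2091; at 30 labels/s that is 00:01:09:21, i.e. DF 00:01:09;21.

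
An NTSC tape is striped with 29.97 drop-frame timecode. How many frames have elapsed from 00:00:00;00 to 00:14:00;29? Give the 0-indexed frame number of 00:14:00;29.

25203

Complete 10-minute blocks: 1, each 17982 frames → 17982.
Remaining 4 whole minutes in the current block: 1800 + 3 × 1798 = 7194 frames.
Within the current minute: 0 × 30 + 29 − 2 = 27 (labels ;00/;01 skipped at this minute). Total = 17982 + 7194 + 27 = 25203.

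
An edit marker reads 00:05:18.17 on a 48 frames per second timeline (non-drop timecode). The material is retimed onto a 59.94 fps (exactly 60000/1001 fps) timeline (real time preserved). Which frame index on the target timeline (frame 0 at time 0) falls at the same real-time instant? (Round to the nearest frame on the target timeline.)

Source frame index: (0×3600 + 5×60 + 18) × 48 + 17 = 15281.
Real time: 15281 / (48) = 15281/48 s.
Target frame: (15281/48) × (60000/1001) = 2728750/143 ≈ 19082.168 → 19082.

frame 19082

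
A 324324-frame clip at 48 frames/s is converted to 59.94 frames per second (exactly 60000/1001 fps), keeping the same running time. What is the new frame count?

405000 frames

Target frames = source frames × (target rate / source rate) = 324324 × (60000/1001)/(48) = 324324 × 1250/1001 = 405000.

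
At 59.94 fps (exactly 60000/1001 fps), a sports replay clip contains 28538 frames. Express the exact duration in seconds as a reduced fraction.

Running time = 28538 ÷ (60000/1001) = 28538 × 1001/60000 = 14283269/30000 s.

14283269/30000 seconds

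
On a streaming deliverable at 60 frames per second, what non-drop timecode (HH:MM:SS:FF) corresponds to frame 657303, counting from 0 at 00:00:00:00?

03:02:35:03

657303 ÷ 60 = 10955 full seconds, remainder 3 frames.
10955 s = 3 h 2 min 35 s.
Timecode: 03:02:35:03.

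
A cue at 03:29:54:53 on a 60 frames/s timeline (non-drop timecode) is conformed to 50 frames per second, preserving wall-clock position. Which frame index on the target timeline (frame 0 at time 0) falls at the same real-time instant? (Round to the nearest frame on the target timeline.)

Source frame index: (3×3600 + 29×60 + 54) × 60 + 53 = 755693.
Real time: 755693 / (60) = 755693/60 s.
Target frame: (755693/60) × (50) = 3778465/6 ≈ 629744.167 → 629744.

frame 629744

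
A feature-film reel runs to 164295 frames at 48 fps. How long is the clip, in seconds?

Running time = 164295 / (48) = 3422.8125 s.

3422.8125 seconds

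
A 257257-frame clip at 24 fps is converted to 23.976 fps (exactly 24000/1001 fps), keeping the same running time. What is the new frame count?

257000 frames

Target frames = source frames × (target rate / source rate) = 257257 × (24000/1001)/(24) = 257257 × 1000/1001 = 257000.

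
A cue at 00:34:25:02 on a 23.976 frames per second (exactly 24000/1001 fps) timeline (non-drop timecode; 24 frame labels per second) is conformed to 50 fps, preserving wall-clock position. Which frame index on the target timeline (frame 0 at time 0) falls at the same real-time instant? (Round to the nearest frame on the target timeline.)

Source frame index: (0×3600 + 34×60 + 25) × 24 + 2 = 49562.
Real time: 49562 / (24000/1001) = 24805781/12000 s.
Target frame: (24805781/12000) × (50) = 24805781/240 ≈ 103357.421 → 103357.

frame 103357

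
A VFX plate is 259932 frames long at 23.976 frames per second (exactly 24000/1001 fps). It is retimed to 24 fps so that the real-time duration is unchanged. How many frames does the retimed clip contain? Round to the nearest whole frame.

260192 frames

Frames at target rate = 259932 × (24) / (24000/1001) = 65047983/250 ≈ 260191.932.
Nearest whole frame: 260192.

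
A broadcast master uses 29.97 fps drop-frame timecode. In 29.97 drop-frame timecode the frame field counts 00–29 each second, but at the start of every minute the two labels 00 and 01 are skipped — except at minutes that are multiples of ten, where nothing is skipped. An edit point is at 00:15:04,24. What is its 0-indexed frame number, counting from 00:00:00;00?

Complete 10-minute blocks: 1, each 17982 frames → 17982.
Remaining 5 whole minutes in the current block: 1800 + 4 × 1798 = 8992 frames.
Within the current minute: 4 × 30 + 24 − 2 = 142 (labels ;00/;01 skipped at this minute). Total = 17982 + 8992 + 142 = 27116.

27116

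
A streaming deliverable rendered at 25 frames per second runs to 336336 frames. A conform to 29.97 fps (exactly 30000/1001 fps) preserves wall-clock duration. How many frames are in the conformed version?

403200 frames

Target frames = source frames × (target rate / source rate) = 336336 × (30000/1001)/(25) = 336336 × 1200/1001 = 403200.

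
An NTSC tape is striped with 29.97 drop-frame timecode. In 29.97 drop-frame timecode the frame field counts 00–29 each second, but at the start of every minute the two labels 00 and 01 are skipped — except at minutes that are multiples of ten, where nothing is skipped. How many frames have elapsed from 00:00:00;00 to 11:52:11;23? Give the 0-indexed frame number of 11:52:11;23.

1280671

As if non-drop at 30 labels/s: (11 × 3600 + 52 × 60 + 11) × 30 + 23 = 1281953.
Minute boundaries passed: 712; those not divisible by 10: 712 − 71 = 641; dropped labels = 2 × 641 = 1282.
Actual frame index = 1281953 − 1282 = 1280671.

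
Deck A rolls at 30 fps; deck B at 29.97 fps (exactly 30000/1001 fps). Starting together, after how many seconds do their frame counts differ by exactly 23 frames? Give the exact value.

23023/30 seconds

The gap grows by |30000/1001 − 30| = 30/1001 frames per second.
Time for a 23-frame gap: 23 ÷ (30/1001) = 23023/30 s.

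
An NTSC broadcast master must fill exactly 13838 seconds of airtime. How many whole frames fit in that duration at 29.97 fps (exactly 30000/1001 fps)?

Frames = 13838 × 30000/1001 = 37740000/91 ≈ 414725.2747.
Complete frames: 414725.

414725 frames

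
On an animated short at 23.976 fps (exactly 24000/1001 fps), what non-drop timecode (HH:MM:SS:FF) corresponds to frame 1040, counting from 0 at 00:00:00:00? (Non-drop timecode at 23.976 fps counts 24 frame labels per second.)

1040 ÷ 24 = 43 full seconds, remainder 8 frames.
43 s = 0 h 0 min 43 s.
Timecode: 00:00:43:08.

00:00:43:08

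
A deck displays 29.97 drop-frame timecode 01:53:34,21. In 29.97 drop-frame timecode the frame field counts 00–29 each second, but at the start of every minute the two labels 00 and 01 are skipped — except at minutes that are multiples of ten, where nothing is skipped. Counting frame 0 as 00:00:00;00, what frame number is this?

204237

As if non-drop at 30 labels/s: (1 × 3600 + 53 × 60 + 34) × 30 + 21 = 204441.
Minute boundaries passed: 113; those not divisible by 10: 113 − 11 = 102; dropped labels = 2 × 102 = 204.
Actual frame index = 204441 − 204 = 204237.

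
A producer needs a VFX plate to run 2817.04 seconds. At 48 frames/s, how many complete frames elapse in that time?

Frames = 2817.04 × 48 = 3380448/25 ≈ 135217.9200.
Complete frames: 135217.

135217 frames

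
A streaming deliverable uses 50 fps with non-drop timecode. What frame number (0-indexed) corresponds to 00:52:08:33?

Total seconds to the label: (0 × 3600 + 52 × 60 + 8) = 3128.
Frame index = 3128 × 50 + 33 = 156433.

frame 156433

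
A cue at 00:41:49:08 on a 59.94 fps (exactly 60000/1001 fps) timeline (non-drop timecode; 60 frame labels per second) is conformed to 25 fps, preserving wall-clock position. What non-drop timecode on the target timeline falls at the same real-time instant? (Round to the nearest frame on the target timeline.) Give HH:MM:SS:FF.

Source frame index: (0×3600 + 41×60 + 49) × 60 + 8 = 150548.
Real time: 150548 / (60000/1001) = 37674637/15000 s.
Target frame: (37674637/15000) × (25) = 37674637/600 ≈ 62791.062 → 62791.
At 25 labels/s: frame 62791 → 00:41:51:16.

00:41:51:16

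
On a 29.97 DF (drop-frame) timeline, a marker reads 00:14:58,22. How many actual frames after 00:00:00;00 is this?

26936

Complete 10-minute blocks: 1, each 17982 frames → 17982.
Remaining 4 whole minutes in the current block: 1800 + 3 × 1798 = 7194 frames.
Within the current minute: 58 × 30 + 22 − 2 = 1760 (labels ;00/;01 skipped at this minute). Total = 17982 + 7194 + 1760 = 26936.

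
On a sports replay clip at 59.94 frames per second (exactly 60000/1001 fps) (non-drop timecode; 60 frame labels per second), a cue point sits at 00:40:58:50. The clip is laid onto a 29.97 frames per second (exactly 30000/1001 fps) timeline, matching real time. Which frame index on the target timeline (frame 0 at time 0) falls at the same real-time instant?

frame 73765

Source frame index: (0×3600 + 40×60 + 58) × 60 + 50 = 147530.
Real time: 147530 / (60000/1001) = 14767753/6000 s.
Target frame: (14767753/6000) × (30000/1001) = 73765.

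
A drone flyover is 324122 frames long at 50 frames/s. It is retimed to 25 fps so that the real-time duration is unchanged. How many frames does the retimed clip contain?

162061 frames

Target frames = source frames × (target rate / source rate) = 324122 × (25)/(50) = 324122 × 1/2 = 162061.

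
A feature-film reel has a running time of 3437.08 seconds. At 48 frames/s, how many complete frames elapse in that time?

164979 frames

Frames = 3437.08 × 48 = 4124496/25 ≈ 164979.8400.
Complete frames: 164979.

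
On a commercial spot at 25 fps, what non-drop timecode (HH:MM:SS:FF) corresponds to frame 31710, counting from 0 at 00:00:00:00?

00:21:08:10

31710 ÷ 25 = 1268 full seconds, remainder 10 frames.
1268 s = 0 h 21 min 8 s.
Timecode: 00:21:08:10.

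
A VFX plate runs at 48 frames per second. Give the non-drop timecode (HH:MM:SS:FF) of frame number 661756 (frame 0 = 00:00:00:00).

661756 ÷ 48 = 13786 full seconds, remainder 28 frames.
13786 s = 3 h 49 min 46 s.
Timecode: 03:49:46:28.

03:49:46:28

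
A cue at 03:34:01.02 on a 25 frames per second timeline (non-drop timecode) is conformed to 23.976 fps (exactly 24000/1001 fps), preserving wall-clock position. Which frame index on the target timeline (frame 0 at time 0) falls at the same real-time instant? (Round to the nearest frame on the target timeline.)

Source frame index: (3×3600 + 34×60 + 1) × 25 + 2 = 321027.
Real time: 321027 / (25) = 321027/25 s.
Target frame: (321027/25) × (24000/1001) = 44026560/143 ≈ 307878.042 → 307878.

frame 307878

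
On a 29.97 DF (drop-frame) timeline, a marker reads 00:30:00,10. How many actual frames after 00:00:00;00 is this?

Complete 10-minute blocks: 3, each 17982 frames → 53946.
Remaining 0 whole minutes in the current block: 0 frames.
Within the current minute: 0 × 30 + 10 = 10. Total = 53946 + 0 + 10 = 53956.

53956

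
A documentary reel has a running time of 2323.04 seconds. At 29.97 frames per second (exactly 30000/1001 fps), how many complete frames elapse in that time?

69621 frames

Frames = 2323.04 × 30000/1001 = 69691200/1001 ≈ 69621.5784.
Complete frames: 69621.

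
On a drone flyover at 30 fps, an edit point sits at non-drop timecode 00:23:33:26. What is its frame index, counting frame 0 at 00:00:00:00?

42416

Total seconds to the label: (0 × 3600 + 23 × 60 + 33) = 1413.
Frame index = 1413 × 30 + 26 = 42416.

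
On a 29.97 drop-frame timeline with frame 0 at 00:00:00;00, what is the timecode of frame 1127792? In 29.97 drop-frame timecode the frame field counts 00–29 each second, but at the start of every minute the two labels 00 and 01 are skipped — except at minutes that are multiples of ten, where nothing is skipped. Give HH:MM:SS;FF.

10:27:10;22

Each 10-minute DF block holds 10 × 60 × 30 − 9 × 2 = 17982 frames. 1127792 ÷ 17982 → 62 full blocks, remainder 12908.
Within the partial block the first minute is 1800 frames and each further minute 1798, so 7 further minute boundaries passed. Total skipped labels = 18 × 62 + 2 × 7 = 1130.
Non-drop label index = 1127792 + 1130 = 1128922; at 30 labels/s that is 10:27:10:22, i.e. DF 10:27:10;22.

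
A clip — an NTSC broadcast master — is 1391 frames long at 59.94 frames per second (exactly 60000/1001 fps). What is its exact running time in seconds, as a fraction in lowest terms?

1392391/60000 seconds

Running time = 1391 ÷ (60000/1001) = 1391 × 1001/60000 = 1392391/60000 s.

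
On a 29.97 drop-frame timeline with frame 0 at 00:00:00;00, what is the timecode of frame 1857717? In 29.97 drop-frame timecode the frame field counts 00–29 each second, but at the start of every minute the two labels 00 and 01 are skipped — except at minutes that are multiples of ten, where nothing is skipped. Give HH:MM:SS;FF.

Each 10-minute DF block holds 10 × 60 × 30 − 9 × 2 = 17982 frames. 1857717 ÷ 17982 → 103 full blocks, remainder 5571.
Within the partial block the first minute is 1800 frames and each further minute 1798, so 3 further minute boundaries passed. Total skipped labels = 18 × 103 + 2 × 3 = 1860.
Non-drop label index = 1857717 + 1860 = 1859577; at 30 labels/s that is 17:13:05:27, i.e. DF 17:13:05;27.

17:13:05;27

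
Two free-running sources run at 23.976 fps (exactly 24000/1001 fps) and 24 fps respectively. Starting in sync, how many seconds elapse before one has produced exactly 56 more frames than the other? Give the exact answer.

The gap grows by |24 − 24000/1001| = 24/1001 frames per second.
Time for a 56-frame gap: 56 ÷ (24/1001) = 7007/3 s.

7007/3 seconds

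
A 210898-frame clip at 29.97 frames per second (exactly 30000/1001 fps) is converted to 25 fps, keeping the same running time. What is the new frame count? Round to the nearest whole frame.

Frames at target rate = 210898 × (25) / (30000/1001) = 105554449/600 ≈ 175924.082.
Nearest whole frame: 175924.

175924 frames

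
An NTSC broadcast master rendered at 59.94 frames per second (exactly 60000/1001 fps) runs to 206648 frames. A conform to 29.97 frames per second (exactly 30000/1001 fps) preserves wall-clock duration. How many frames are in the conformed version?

Target frames = source frames × (target rate / source rate) = 206648 × (30000/1001)/(60000/1001) = 206648 × 1/2 = 103324.

103324 frames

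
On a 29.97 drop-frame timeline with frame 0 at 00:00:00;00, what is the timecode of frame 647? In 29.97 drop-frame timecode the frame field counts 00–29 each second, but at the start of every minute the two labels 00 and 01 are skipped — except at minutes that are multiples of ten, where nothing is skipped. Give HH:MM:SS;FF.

00:00:21;17

Ten DF minutes hold 17982 frames, so frame 647 lies in block 0 (frames 0–17981) with 647 frames into that block.
The block's first minute is 1800 frames and the rest 1798 each; 647 frames reaches minute 0, so 0 × 18 + 0 × 2 = 0 labels have been skipped so far.
Adding those back, label number 647 + 0 = 647 at 30 labels/s is 21 s + 17 f = 0 h 0 min 21 s frame 17, i.e. 00:00:21;17.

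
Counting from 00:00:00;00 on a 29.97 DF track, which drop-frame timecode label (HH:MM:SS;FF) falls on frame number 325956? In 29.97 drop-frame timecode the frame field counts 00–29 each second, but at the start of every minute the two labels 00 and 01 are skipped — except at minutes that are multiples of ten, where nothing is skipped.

03:01:16;02

Each 10-minute DF block holds 10 × 60 × 30 − 9 × 2 = 17982 frames. 325956 ÷ 17982 → 18 full blocks, remainder 2280.
Within the partial block the first minute is 1800 frames and each further minute 1798, so 1 further minute boundary passed. Total skipped labels = 18 × 18 + 2 × 1 = 326.
Non-drop label index = 325956 + 326 = 326282; at 30 labels/s that is 03:01:16:02, i.e. DF 03:01:16;02.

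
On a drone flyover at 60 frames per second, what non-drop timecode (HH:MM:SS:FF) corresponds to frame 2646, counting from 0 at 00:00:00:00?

2646 ÷ 60 = 44 full seconds, remainder 6 frames.
44 s = 0 h 0 min 44 s.
Timecode: 00:00:44:06.

00:00:44:06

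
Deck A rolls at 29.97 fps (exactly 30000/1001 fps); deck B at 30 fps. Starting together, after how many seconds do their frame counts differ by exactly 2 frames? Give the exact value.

1001/15 seconds

The gap grows by |30 − 30000/1001| = 30/1001 frames per second.
Time for a 2-frame gap: 2 ÷ (30/1001) = 1001/15 s.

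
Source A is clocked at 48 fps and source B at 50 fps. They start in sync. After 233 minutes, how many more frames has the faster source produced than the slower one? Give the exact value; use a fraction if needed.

27960 frames

233 min = 13980 s.
A emits 48 × 13980 = 671040 frames; B emits 50 × 13980 = 699000.
Difference = 27960 frames; B is ahead of A.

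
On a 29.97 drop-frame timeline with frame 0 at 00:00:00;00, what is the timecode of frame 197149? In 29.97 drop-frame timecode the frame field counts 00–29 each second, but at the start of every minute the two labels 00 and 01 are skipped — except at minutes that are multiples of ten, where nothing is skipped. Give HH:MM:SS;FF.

Ten DF minutes hold 17982 frames, so frame 197149 lies in block 10 (frames 179820–197801) with 17329 frames into that block.
The block's first minute is 1800 frames and the rest 1798 each; 17329 frames reaches minute 9, so 10 × 18 + 9 × 2 = 198 labels have been skipped so far.
Adding those back, label number 197149 + 198 = 197347 at 30 labels/s is 6578 s + 7 f = 1 h 49 min 38 s frame 7, i.e. 01:49:38;07.

01:49:38;07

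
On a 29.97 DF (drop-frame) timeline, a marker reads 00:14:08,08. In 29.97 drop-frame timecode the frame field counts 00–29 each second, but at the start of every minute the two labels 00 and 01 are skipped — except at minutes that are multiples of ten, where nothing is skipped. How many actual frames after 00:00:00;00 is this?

25422

Complete 10-minute blocks: 1, each 17982 frames → 17982.
Remaining 4 whole minutes in the current block: 1800 + 3 × 1798 = 7194 frames.
Within the current minute: 8 × 30 + 8 − 2 = 246 (labels ;00/;01 skipped at this minute). Total = 17982 + 7194 + 246 = 25422.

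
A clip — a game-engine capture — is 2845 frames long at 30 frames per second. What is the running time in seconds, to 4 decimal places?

Running time = 2845 × 1/30 = 569/6 s ≈ 94.8333 s.

94.8333 seconds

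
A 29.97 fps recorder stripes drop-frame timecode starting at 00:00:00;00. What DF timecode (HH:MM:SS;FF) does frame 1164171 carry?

10:47:24;17

Ten DF minutes hold 17982 frames, so frame 1164171 lies in block 64 (frames 1150848–1168829) with 13323 frames into that block.
The block's first minute is 1800 frames and the rest 1798 each; 13323 frames reaches minute 7, so 64 × 18 + 7 × 2 = 1166 labels have been skipped so far.
Adding those back, label number 1164171 + 1166 = 1165337 at 30 labels/s is 38844 s + 17 f = 10 h 47 min 24 s frame 17, i.e. 10:47:24;17.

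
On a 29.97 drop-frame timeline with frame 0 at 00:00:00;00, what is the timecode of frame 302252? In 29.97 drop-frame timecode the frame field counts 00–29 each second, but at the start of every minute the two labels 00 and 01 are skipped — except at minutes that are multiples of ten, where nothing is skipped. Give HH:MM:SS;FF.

Each 10-minute DF block holds 10 × 60 × 30 − 9 × 2 = 17982 frames. 302252 ÷ 17982 → 16 full blocks, remainder 14540.
Within the partial block the first minute is 1800 frames and each further minute 1798, so 8 further minute boundaries passed. Total skipped labels = 18 × 16 + 2 × 8 = 304.
Non-drop label index = 302252 + 304 = 302556; at 30 labels/s that is 02:48:05:06, i.e. DF 02:48:05;06.

02:48:05;06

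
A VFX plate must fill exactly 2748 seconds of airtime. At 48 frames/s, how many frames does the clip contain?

131904 frames

Frames = 2748 × 48 = 131904.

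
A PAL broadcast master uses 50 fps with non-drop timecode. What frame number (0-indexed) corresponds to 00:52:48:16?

158416

Total seconds to the label: (0 × 3600 + 52 × 60 + 48) = 3168.
Frame index = 3168 × 50 + 16 = 158416.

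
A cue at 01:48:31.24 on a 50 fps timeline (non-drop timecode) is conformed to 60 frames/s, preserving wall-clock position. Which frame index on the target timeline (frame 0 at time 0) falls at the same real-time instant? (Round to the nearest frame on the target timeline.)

Source frame index: (1×3600 + 48×60 + 31) × 50 + 24 = 325574.
Real time: 325574 / (50) = 162787/25 s.
Target frame: (162787/25) × (60) = 1953444/5 ≈ 390688.800 → 390689.

frame 390689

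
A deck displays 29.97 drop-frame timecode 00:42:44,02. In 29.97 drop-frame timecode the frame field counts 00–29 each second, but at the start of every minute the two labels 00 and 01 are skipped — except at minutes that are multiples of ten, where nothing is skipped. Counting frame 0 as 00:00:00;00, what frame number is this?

76846

As if non-drop at 30 labels/s: (0 × 3600 + 42 × 60 + 44) × 30 + 2 = 76922.
Minute boundaries passed: 42; those not divisible by 10: 42 − 4 = 38; dropped labels = 2 × 38 = 76.
Actual frame index = 76922 − 76 = 76846.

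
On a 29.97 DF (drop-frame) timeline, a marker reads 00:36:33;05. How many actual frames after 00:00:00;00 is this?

As if non-drop at 30 labels/s: (0 × 3600 + 36 × 60 + 33) × 30 + 5 = 65795.
Minute boundaries passed: 36; those not divisible by 10: 36 − 3 = 33; dropped labels = 2 × 33 = 66.
Actual frame index = 65795 − 66 = 65729.

65729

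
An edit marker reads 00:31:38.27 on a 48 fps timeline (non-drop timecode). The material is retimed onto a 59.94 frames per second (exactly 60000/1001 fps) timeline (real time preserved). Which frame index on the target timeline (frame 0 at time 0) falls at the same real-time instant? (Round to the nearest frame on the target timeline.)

Source frame index: (0×3600 + 31×60 + 38) × 48 + 27 = 91131.
Real time: 91131 / (48) = 30377/16 s.
Target frame: (30377/16) × (60000/1001) = 113913750/1001 ≈ 113799.950 → 113800.

frame 113800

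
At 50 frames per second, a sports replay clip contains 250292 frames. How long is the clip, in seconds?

Running time = 250292 / (50) = 5005.84 s.

5005.84 seconds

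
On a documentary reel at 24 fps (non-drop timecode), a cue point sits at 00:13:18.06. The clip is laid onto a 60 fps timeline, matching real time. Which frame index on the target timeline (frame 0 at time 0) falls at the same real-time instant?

Source frame index: (0×3600 + 13×60 + 18) × 24 + 6 = 19158.
Real time: 19158 / (24) = 3193/4 s.
Target frame: (3193/4) × (60) = 47895.

frame 47895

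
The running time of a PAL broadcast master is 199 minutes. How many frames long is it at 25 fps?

199 min = 11940 s.
Frames = 11940 × 25 = 298500.

298500 frames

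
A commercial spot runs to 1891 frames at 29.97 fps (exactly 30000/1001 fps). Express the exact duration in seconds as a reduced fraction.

1892891/30000 seconds

Running time = 1891 ÷ (30000/1001) = 1891 × 1001/30000 = 1892891/30000 s.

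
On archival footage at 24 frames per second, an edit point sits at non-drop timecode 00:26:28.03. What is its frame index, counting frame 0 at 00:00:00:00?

Total seconds to the label: (0 × 3600 + 26 × 60 + 28) = 1588.
Frame index = 1588 × 24 + 3 = 38115.

38115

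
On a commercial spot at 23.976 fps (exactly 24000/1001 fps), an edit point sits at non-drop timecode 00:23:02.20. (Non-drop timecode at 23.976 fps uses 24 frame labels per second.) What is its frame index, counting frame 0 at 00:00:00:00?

frame 33188

Total seconds to the label: (0 × 3600 + 23 × 60 + 2) = 1382.
Frame index = 1382 × 24 + 20 = 33188.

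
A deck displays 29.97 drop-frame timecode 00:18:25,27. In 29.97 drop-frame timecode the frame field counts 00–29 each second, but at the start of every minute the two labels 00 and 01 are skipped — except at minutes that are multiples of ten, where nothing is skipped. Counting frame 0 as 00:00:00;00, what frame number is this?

33143

As if non-drop at 30 labels/s: (0 × 3600 + 18 × 60 + 25) × 30 + 27 = 33177.
Minute boundaries passed: 18; those not divisible by 10: 18 − 1 = 17; dropped labels = 2 × 17 = 34.
Actual frame index = 33177 − 34 = 33143.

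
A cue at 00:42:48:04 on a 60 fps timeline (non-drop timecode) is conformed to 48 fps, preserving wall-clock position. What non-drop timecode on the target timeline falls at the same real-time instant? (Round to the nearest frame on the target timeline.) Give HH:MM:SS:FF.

00:42:48:03

Source frame index: (0×3600 + 42×60 + 48) × 60 + 4 = 154084.
Real time: 154084 / (60) = 38521/15 s.
Target frame: (38521/15) × (48) = 616336/5 ≈ 123267.200 → 123267.
At 48 labels/s: frame 123267 → 00:42:48:03.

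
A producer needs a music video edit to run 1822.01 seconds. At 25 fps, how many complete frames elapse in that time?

45550 frames

Frames = 1822.01 × 25 = 182201/4 ≈ 45550.2500.
Complete frames: 45550.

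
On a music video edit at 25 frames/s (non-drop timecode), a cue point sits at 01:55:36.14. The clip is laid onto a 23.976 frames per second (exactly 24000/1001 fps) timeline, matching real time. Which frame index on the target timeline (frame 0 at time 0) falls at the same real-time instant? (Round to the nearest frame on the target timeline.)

Source frame index: (1×3600 + 55×60 + 36) × 25 + 14 = 173414.
Real time: 173414 / (25) = 173414/25 s.
Target frame: (173414/25) × (24000/1001) = 166477440/1001 ≈ 166311.129 → 166311.

frame 166311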